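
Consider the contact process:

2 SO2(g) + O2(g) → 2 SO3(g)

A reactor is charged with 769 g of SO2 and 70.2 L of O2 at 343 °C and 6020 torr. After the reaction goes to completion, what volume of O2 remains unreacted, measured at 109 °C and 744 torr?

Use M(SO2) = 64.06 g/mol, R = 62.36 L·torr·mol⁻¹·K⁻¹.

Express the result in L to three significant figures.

160 L

n(SO2) = 769 / 64.06 = 12.00 mol
n(O2) = PV/RT = (6020 × 70.2) / (62.36 × 616.15) = 11.00 mol
For 12.00 mol SO2, stoichiometry requires (1/2) × 12.00 = 6.000 mol O2; 11.00 mol is available, so SO2 is limiting.
n(O2) consumed = (1/2) × 12.00 = 6.000 mol; remaining = 11.00 − 6.000 = 5.000 mol
V(O2) = nRT/P = 5.000 × 62.36 × 382.15 / 744 = 160.2 L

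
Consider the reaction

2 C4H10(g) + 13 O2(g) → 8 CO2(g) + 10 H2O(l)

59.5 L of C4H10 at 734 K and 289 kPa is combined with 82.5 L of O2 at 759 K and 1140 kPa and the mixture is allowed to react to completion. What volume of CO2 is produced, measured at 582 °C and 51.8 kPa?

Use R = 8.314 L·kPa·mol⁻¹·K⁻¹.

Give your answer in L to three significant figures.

1260 L

n(C4H10) = PV/RT = (289 × 59.5) / (8.314 × 734) = 2.818 mol
n(O2) = PV/RT = (1140 × 82.5) / (8.314 × 759) = 14.90 mol
For 2.818 mol C4H10, stoichiometry requires (13/2) × 2.818 = 18.32 mol O2; 14.90 mol is available, so O2 is limiting.
n(CO2) = (8/13) × 14.90 = 9.169 mol
V(CO2) = nRT/P = 9.169 × 8.314 × 855.15 / 51.8 = 1258 L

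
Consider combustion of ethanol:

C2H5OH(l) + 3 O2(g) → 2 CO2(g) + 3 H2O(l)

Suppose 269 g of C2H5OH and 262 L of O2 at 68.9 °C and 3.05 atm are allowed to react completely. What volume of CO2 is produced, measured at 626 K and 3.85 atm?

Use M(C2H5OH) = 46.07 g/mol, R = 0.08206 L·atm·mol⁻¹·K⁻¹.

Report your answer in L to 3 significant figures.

156 L

n(C2H5OH) = 269 / 46.07 = 5.839 mol
n(O2) = PV/RT = (3.05 × 262) / (0.08206 × 342.05) = 28.47 mol
For 5.839 mol C2H5OH, stoichiometry requires (3/1) × 5.839 = 17.52 mol O2; 28.47 mol is available, so C2H5OH is limiting.
n(CO2) = (2/1) × 5.839 = 11.68 mol
V(CO2) = nRT/P = 11.68 × 0.08206 × 626 / 3.85 = 155.8 L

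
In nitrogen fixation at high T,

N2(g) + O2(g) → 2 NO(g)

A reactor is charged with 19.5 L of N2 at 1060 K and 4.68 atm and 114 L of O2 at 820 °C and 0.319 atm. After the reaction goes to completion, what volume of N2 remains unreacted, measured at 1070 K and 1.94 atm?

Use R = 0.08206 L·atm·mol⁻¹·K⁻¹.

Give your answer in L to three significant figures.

n(N2) = PV/RT = (4.68 × 19.5) / (0.08206 × 1060) = 1.049 mol
n(O2) = PV/RT = (0.319 × 114) / (0.08206 × 1093.15) = 0.4054 mol
For 1.049 mol N2, stoichiometry requires (1/1) × 1.049 = 1.049 mol O2; 0.4054 mol is available, so O2 is limiting.
n(N2) consumed = (1/1) × 0.4054 = 0.4054 mol; remaining = 1.049 − 0.4054 = 0.6436 mol
V(N2) = nRT/P = 0.6436 × 0.08206 × 1070 / 1.94 = 29.13 L

29.1 L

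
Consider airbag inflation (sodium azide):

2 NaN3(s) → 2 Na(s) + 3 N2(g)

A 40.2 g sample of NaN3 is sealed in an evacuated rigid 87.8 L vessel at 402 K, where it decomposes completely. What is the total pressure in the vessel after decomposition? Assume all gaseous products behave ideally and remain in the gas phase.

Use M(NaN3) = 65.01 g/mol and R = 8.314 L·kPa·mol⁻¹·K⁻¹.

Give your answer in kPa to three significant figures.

n(NaN3) = 40.2 / 65.01 = 0.6184 mol
n(gas produced) = (3/2) × 0.6184 = 0.9276 mol
P = nRT/V = 0.9276 × 8.314 × 402 / 87.8 = 35.31 kPa

35.3 kPa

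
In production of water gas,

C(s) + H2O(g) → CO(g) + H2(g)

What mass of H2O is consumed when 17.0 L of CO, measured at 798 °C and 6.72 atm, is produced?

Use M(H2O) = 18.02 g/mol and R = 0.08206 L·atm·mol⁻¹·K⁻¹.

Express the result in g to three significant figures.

n(CO) = PV/RT = (6.72 × 17.0) / (0.08206 × 1071.15) = 1.300 mol
n(H2O) = (1/1) × 1.300 = 1.300 mol
m(H2O) = 1.300 × 18.02 = 23.43 g

23.4 g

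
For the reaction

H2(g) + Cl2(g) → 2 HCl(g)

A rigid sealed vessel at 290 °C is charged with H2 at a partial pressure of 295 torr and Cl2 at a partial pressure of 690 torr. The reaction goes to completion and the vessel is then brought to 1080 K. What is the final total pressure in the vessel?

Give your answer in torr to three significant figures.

With V and T fixed, P_i ∝ n_i, so the mole ratios apply directly to partial pressures at 290 °C.
P(Cl2) required for 295 torr of H2 = (1/1) × 295 = 295.0 torr; available 690 torr, so H2 is limiting.
P(Cl2) remaining = 690 − (1/1) × 295 = 395.0 torr
P(gaseous products) = (2)/1 × 295 = 590.0 torr
P_total at 290 °C = 395.0 + 590.0 = 985.0 torr
Scaling to 1080 K: P = 985.0 × 1080/563.15 = 1889 torr

1890 torr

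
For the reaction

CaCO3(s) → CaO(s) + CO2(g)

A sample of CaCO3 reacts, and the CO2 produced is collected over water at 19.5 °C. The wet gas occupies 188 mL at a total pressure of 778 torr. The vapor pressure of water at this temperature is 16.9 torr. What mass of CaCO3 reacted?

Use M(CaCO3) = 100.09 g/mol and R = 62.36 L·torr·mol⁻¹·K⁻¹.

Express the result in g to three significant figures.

0.785 g

P(CO2) = 778 − 16.9 = 761.1 torr
n(CO2) = PV/RT = (761.1 × 0.1880) / (62.36 × 292.65) = 0.007841 mol
n(CaCO3) = (1/1) × 0.007841 = 0.007841 mol
m(CaCO3) = 0.007841 × 100.09 = 0.7848 g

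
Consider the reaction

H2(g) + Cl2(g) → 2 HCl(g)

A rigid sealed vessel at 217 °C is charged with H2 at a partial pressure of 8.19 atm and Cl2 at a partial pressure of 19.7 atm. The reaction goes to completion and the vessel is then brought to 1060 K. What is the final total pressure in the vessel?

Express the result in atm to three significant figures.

With V and T fixed, P_i ∝ n_i, so the mole ratios apply directly to partial pressures at 217 °C.
P(Cl2) required for 8.19 atm of H2 = (1/1) × 8.19 = 8.190 atm; available 19.7 atm, so H2 is limiting.
P(Cl2) remaining = 19.7 − (1/1) × 8.19 = 11.51 atm
P(gaseous products) = (2)/1 × 8.19 = 16.38 atm
P_total at 217 °C = 11.51 + 16.38 = 27.89 atm
Scaling to 1060 K: P = 27.89 × 1060/490.15 = 60.32 atm

60.3 atm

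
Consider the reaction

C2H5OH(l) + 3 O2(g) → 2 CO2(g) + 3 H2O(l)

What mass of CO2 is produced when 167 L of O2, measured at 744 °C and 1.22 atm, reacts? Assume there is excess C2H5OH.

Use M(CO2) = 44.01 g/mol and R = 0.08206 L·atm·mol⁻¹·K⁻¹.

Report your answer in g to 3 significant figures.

n(O2) = PV/RT = (1.22 × 167) / (0.08206 × 1017.15) = 2.441 mol
n(CO2) = (2/3) × 2.441 = 1.627 mol
m(CO2) = 1.627 × 44.01 = 71.60 g

71.6 g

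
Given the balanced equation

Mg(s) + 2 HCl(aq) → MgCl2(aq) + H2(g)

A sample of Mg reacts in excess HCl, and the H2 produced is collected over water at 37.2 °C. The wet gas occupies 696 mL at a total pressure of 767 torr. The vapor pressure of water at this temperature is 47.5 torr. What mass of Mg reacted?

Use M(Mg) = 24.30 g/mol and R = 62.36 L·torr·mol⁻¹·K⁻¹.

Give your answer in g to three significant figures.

P(H2) = 767 − 47.5 = 719.5 torr
n(H2) = PV/RT = (719.5 × 0.6960) / (62.36 × 310.35) = 0.02588 mol
n(Mg) = (1/1) × 0.02588 = 0.02588 mol
m(Mg) = 0.02588 × 24.30 = 0.6289 g

0.629 g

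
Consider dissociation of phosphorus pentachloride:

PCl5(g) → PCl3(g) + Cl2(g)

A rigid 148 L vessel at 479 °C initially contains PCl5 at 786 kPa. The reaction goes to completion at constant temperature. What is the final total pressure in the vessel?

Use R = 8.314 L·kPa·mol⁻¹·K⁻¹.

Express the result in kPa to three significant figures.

Since T and V are fixed, P_final/P_initial = n_final/n_initial = 2/1.
P_final = (2/1) × 786 = 1572 kPa

1570 kPa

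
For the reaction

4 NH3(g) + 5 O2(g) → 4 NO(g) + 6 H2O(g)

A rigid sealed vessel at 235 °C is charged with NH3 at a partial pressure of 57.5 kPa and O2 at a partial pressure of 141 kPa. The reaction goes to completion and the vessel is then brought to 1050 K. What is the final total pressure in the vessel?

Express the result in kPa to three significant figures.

440 kPa

At constant V, partial pressures at 235 °C are proportional to moles, so apply stoichiometry directly to pressures.
P(O2) required for 57.5 kPa of NH3 = (5/4) × 57.5 = 71.88 kPa; available 141 kPa, so NH3 is limiting.
P(O2) remaining = 141 − (5/4) × 57.5 = 69.12 kPa
P(gaseous products) = (4+6)/4 × 57.5 = 143.8 kPa
P_total at 235 °C = 69.12 + 143.8 = 212.9 kPa
Scaling to 1050 K: P = 212.9 × 1050/508.15 = 439.9 kPa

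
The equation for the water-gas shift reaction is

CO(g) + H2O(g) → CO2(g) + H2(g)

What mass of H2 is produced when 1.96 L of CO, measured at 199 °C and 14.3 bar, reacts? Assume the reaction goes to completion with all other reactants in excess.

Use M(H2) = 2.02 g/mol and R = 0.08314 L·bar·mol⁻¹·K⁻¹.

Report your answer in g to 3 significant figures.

n(CO) = PV/RT = (14.3 × 1.96) / (0.08314 × 472.15) = 0.7140 mol
n(H2) = (1/1) × 0.7140 = 0.7140 mol
m(H2) = 0.7140 × 2.02 = 1.442 g

1.44 g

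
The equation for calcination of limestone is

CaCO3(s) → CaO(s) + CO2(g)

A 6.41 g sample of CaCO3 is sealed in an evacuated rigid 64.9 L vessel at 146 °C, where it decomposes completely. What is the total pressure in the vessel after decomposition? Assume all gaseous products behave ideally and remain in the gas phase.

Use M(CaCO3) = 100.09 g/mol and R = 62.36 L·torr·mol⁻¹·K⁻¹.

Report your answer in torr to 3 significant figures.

25.8 torr

n(CaCO3) = 6.41 / 100.09 = 0.06404 mol
n(gas produced) = (1/1) × 0.06404 = 0.06404 mol
P = nRT/V = 0.06404 × 62.36 × 419.15 / 64.9 = 25.79 torr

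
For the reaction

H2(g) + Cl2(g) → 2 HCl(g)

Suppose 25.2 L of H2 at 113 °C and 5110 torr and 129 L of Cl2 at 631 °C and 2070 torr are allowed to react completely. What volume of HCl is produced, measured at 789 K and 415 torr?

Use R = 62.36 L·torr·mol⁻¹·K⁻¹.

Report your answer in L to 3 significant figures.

n(H2) = PV/RT = (5110 × 25.2) / (62.36 × 386.15) = 5.348 mol
n(Cl2) = PV/RT = (2070 × 129) / (62.36 × 904.15) = 4.736 mol
For 5.348 mol H2, stoichiometry requires (1/1) × 5.348 = 5.348 mol Cl2; 4.736 mol is available, so Cl2 is limiting.
n(HCl) = (2/1) × 4.736 = 9.472 mol
V(HCl) = nRT/P = 9.472 × 62.36 × 789 / 415 = 1123 L

1120 L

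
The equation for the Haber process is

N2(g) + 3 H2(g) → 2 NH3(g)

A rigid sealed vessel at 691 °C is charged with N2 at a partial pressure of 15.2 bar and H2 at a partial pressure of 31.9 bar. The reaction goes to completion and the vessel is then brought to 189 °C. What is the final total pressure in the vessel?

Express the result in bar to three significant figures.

Because the vessel is rigid and T is held at 691 °C, work the stoichiometry in partial pressures (P_i = n_iRT/V).
P(H2) required for 15.2 bar of N2 = (3/1) × 15.2 = 45.60 bar; available 31.9 bar, so H2 is limiting.
P(N2) remaining = 15.2 − (1/3) × 31.9 = 4.567 bar
P(gaseous products) = (2)/3 × 31.9 = 21.27 bar
P_total at 691 °C = 4.567 + 21.27 = 25.84 bar
Scaling to 189 °C: P = 25.84 × 462.15/964.15 = 12.39 bar

12.4 bar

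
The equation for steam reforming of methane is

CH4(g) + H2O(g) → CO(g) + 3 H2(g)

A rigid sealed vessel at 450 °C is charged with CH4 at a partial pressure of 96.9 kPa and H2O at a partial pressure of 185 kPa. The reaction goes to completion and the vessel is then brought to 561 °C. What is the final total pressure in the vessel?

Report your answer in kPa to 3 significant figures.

Because the vessel is rigid and T is held at 450 °C, work the stoichiometry in partial pressures (P_i = n_iRT/V).
P(H2O) required for 96.9 kPa of CH4 = (1/1) × 96.9 = 96.90 kPa; available 185 kPa, so CH4 is limiting.
P(H2O) remaining = 185 − (1/1) × 96.9 = 88.10 kPa
P(gaseous products) = (1+3)/1 × 96.9 = 387.6 kPa
P_total at 450 °C = 88.10 + 387.6 = 475.7 kPa
Scaling to 561 °C: P = 475.7 × 834.15/723.15 = 548.7 kPa

549 kPa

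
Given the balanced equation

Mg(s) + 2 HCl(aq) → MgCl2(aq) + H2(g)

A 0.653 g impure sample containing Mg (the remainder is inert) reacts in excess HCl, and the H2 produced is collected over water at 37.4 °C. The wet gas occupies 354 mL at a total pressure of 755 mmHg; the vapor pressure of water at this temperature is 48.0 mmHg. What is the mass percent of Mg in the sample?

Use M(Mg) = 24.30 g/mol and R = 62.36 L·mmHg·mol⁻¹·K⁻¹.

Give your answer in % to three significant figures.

48.1 %

P(H2) = 755 − 48.0 = 707.0 mmHg
n(H2) = PV/RT = (707.0 × 0.3540) / (62.36 × 310.55) = 0.01292 mol
n(Mg) = (1/1) × 0.01292 = 0.01292 mol
m(Mg) = 0.01292 × 24.30 = 0.3140 g
%Mg = 0.3140 / 0.653 × 100 = 48.09%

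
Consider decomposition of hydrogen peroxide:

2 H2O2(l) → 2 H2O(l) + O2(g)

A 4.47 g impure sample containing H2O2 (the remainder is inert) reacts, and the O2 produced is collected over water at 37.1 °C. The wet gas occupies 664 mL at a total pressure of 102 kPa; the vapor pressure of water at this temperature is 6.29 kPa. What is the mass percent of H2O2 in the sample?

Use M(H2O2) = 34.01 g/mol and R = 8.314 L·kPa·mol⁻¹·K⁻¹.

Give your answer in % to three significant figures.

37.5 %

P(O2) = 102 − 6.29 = 95.71 kPa
n(O2) = PV/RT = (95.71 × 0.6640) / (8.314 × 310.25) = 0.02464 mol
n(H2O2) = (2/1) × 0.02464 = 0.04928 mol
m(H2O2) = 0.04928 × 34.01 = 1.676 g
%H2O2 = 1.676 / 4.47 × 100 = 37.49%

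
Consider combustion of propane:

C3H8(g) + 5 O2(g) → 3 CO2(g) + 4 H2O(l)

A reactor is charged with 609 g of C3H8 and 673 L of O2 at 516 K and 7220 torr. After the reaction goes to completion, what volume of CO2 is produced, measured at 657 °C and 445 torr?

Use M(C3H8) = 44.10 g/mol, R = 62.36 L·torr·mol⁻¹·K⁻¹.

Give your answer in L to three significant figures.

5400 L

n(C3H8) = 609 / 44.10 = 13.81 mol
n(O2) = PV/RT = (7220 × 673) / (62.36 × 516) = 151.0 mol
For 13.81 mol C3H8, stoichiometry requires (5/1) × 13.81 = 69.05 mol O2; 151.0 mol is available, so C3H8 is limiting.
n(CO2) = (3/1) × 13.81 = 41.43 mol
V(CO2) = nRT/P = 41.43 × 62.36 × 930.15 / 445 = 5400 L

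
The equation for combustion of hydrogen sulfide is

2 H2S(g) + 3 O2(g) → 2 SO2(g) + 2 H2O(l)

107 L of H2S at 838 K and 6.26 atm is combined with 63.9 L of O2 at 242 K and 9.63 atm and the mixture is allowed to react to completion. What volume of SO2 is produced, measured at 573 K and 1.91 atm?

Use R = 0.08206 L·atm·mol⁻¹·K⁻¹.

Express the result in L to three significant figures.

240 L

n(H2S) = PV/RT = (6.26 × 107) / (0.08206 × 838) = 9.741 mol
n(O2) = PV/RT = (9.63 × 63.9) / (0.08206 × 242) = 30.99 mol
For 9.741 mol H2S, stoichiometry requires (3/2) × 9.741 = 14.61 mol O2; 30.99 mol is available, so H2S is limiting.
n(SO2) = (2/2) × 9.741 = 9.741 mol
V(SO2) = nRT/P = 9.741 × 0.08206 × 573 / 1.91 = 239.8 L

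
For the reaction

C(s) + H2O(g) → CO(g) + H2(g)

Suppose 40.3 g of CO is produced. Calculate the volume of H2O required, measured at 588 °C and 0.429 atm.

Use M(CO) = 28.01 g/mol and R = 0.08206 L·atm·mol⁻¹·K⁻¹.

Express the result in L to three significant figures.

n(CO) = 40.30 / 28.01 = 1.439 mol
n(H2O) = (1/1) × 1.439 = 1.439 mol
V = nRT/P = 1.439 × 0.08206 × 861.15 / 0.429 = 237.0 L

237 L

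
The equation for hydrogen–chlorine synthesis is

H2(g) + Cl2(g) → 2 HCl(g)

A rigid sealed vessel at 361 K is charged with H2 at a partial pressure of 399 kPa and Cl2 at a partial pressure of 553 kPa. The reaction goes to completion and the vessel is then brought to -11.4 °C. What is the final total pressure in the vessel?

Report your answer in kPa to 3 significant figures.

690 kPa

With V and T fixed, P_i ∝ n_i, so the mole ratios apply directly to partial pressures at 361 K.
P(Cl2) required for 399 kPa of H2 = (1/1) × 399 = 399.0 kPa; available 553 kPa, so H2 is limiting.
P(Cl2) remaining = 553 − (1/1) × 399 = 154.0 kPa
P(gaseous products) = (2)/1 × 399 = 798.0 kPa
P_total at 361 K = 154.0 + 798.0 = 952.0 kPa
Scaling to -11.4 °C: P = 952.0 × 261.75/361 = 690.3 kPa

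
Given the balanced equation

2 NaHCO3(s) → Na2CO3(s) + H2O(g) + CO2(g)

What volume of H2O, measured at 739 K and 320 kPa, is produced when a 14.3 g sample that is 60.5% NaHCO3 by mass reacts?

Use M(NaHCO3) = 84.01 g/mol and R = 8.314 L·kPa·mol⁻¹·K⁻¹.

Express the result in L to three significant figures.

mass of NaHCO3 = 14.3 × 60.5/100 = 8.652 g
n(NaHCO3) = 8.652 / 84.01 = 0.1030 mol
n(H2O) = (1/2) × 0.1030 = 0.05150 mol
V = nRT/P = 0.05150 × 8.314 × 739 / 320 = 0.9888 L

0.989 L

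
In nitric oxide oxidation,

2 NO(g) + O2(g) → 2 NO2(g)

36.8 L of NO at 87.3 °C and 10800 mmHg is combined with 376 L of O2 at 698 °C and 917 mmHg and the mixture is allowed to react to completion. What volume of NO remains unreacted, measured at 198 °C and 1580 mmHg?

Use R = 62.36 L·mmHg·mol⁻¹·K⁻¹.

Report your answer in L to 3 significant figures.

117 L

n(NO) = PV/RT = (10800 × 36.8) / (62.36 × 360.45) = 17.68 mol
n(O2) = PV/RT = (917 × 376) / (62.36 × 971.15) = 5.693 mol
For 17.68 mol NO, stoichiometry requires (1/2) × 17.68 = 8.840 mol O2; 5.693 mol is available, so O2 is limiting.
n(NO) consumed = (2/1) × 5.693 = 11.39 mol; remaining = 17.68 − 11.39 = 6.290 mol
V(NO) = nRT/P = 6.290 × 62.36 × 471.15 / 1580 = 117.0 L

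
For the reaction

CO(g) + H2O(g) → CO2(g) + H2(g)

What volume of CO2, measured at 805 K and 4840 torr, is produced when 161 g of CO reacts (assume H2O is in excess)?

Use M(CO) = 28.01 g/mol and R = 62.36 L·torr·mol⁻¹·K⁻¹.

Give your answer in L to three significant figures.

n(CO) = 161.0 / 28.01 = 5.748 mol
n(CO2) = (1/1) × 5.748 = 5.748 mol
V = nRT/P = 5.748 × 62.36 × 805 / 4840 = 59.62 L

59.6 L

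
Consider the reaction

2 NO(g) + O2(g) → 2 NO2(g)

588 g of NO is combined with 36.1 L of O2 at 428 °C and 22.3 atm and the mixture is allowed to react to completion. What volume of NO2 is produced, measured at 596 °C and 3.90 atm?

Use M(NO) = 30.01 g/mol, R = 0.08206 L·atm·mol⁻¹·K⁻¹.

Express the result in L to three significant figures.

n(NO) = 588 / 30.01 = 19.59 mol
n(O2) = PV/RT = (22.3 × 36.1) / (0.08206 × 701.15) = 13.99 mol
For 19.59 mol NO, stoichiometry requires (1/2) × 19.59 = 9.795 mol O2; 13.99 mol is available, so NO is limiting.
n(NO2) = (2/2) × 19.59 = 19.59 mol
V(NO2) = nRT/P = 19.59 × 0.08206 × 869.15 / 3.90 = 358.3 L

358 L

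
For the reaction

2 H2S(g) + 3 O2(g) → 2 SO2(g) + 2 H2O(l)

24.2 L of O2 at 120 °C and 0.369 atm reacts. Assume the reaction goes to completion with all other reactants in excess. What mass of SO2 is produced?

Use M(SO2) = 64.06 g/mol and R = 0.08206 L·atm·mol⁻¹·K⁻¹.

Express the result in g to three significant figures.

11.8 g

n(O2) = PV/RT = (0.369 × 24.2) / (0.08206 × 393.15) = 0.2768 mol
n(SO2) = (2/3) × 0.2768 = 0.1845 mol
m(SO2) = 0.1845 × 64.06 = 11.82 g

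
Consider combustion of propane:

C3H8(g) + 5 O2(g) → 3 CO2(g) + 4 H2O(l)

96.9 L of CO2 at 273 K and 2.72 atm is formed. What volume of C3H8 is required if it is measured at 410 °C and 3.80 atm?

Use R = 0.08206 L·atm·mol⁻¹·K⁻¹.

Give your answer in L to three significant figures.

57.9 L

n(CO2) = PV/RT = (2.72 × 96.9) / (0.08206 × 273) = 11.77 mol
n(C3H8) = (1/3) × 11.77 = 3.923 mol
V = nRT/P = 3.923 × 0.08206 × 683.15 / 3.80 = 57.87 L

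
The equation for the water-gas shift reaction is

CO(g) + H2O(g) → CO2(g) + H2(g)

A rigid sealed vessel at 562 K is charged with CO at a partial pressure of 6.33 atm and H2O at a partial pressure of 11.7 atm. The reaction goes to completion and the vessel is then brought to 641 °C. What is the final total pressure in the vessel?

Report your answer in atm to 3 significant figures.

29.3 atm

Because the vessel is rigid and T is held at 562 K, work the stoichiometry in partial pressures (P_i = n_iRT/V).
P(H2O) required for 6.33 atm of CO = (1/1) × 6.33 = 6.330 atm; available 11.7 atm, so CO is limiting.
P(H2O) remaining = 11.7 − (1/1) × 6.33 = 5.370 atm
P(gaseous products) = (1+1)/1 × 6.33 = 12.66 atm
P_total at 562 K = 5.370 + 12.66 = 18.03 atm
Scaling to 641 °C: P = 18.03 × 914.15/562 = 29.33 atm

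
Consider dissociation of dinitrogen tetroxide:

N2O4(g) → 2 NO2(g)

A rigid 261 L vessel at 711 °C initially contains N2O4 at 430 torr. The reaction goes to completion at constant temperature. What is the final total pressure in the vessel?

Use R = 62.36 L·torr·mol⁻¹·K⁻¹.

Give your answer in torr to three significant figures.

860 torr

Since T and V are fixed, P_final/P_initial = n_final/n_initial = 2/1.
P_final = (2/1) × 430 = 860.0 torr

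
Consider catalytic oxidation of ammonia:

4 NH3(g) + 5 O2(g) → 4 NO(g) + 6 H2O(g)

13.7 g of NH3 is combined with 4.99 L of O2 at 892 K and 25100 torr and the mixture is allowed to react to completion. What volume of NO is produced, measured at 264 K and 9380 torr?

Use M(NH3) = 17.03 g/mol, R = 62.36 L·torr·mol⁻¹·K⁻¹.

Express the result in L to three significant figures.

n(NH3) = 13.7 / 17.03 = 0.8045 mol
n(O2) = PV/RT = (25100 × 4.99) / (62.36 × 892) = 2.252 mol
For 0.8045 mol NH3, stoichiometry requires (5/4) × 0.8045 = 1.006 mol O2; 2.252 mol is available, so NH3 is limiting.
n(NO) = (4/4) × 0.8045 = 0.8045 mol
V(NO) = nRT/P = 0.8045 × 62.36 × 264 / 9380 = 1.412 L

1.41 L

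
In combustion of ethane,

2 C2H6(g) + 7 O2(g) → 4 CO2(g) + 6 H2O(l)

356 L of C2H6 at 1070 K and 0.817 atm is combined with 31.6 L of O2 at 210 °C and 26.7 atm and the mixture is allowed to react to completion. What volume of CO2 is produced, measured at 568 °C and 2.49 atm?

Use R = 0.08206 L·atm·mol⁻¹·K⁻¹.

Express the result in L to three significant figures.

184 L

n(C2H6) = PV/RT = (0.817 × 356) / (0.08206 × 1070) = 3.313 mol
n(O2) = PV/RT = (26.7 × 31.6) / (0.08206 × 483.15) = 21.28 mol
For 3.313 mol C2H6, stoichiometry requires (7/2) × 3.313 = 11.60 mol O2; 21.28 mol is available, so C2H6 is limiting.
n(CO2) = (4/2) × 3.313 = 6.626 mol
V(CO2) = nRT/P = 6.626 × 0.08206 × 841.15 / 2.49 = 183.7 L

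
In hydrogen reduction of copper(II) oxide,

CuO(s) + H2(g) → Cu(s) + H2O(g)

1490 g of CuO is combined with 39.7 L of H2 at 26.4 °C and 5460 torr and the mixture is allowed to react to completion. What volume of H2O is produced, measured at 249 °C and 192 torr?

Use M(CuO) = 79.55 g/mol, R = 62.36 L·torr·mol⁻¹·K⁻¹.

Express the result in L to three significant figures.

1970 L

n(CuO) = 1490 / 79.55 = 18.73 mol
n(H2) = PV/RT = (5460 × 39.7) / (62.36 × 299.55) = 11.60 mol
For 18.73 mol CuO, stoichiometry requires (1/1) × 18.73 = 18.73 mol H2; 11.60 mol is available, so H2 is limiting.
n(H2O) = (1/1) × 11.60 = 11.60 mol
V(H2O) = nRT/P = 11.60 × 62.36 × 522.15 / 192 = 1967 L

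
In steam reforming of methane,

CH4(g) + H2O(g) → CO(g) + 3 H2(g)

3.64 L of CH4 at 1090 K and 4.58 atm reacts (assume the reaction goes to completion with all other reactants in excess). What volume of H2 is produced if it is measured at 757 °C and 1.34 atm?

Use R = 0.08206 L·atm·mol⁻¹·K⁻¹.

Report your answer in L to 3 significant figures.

n(CH4) = PV/RT = (4.58 × 3.64) / (0.08206 × 1090) = 0.1864 mol
n(H2) = (3/1) × 0.1864 = 0.5592 mol
V = nRT/P = 0.5592 × 0.08206 × 1030.15 / 1.34 = 35.28 L

35.3 L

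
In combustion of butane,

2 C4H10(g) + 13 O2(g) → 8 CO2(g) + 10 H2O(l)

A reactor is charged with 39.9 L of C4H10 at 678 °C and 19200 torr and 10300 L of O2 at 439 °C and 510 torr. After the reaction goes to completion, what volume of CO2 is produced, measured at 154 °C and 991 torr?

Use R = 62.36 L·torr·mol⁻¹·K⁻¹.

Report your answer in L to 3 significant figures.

1390 L

n(C4H10) = PV/RT = (19200 × 39.9) / (62.36 × 951.15) = 12.92 mol
n(O2) = PV/RT = (510 × 10300) / (62.36 × 712.15) = 118.3 mol
For 12.92 mol C4H10, stoichiometry requires (13/2) × 12.92 = 83.98 mol O2; 118.3 mol is available, so C4H10 is limiting.
n(CO2) = (8/2) × 12.92 = 51.68 mol
V(CO2) = nRT/P = 51.68 × 62.36 × 427.15 / 991 = 1389 L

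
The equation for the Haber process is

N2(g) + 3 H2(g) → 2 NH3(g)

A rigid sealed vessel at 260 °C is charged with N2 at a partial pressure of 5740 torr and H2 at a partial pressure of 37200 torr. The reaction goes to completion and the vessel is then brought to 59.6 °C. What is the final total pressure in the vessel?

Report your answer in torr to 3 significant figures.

19600 torr

Because the vessel is rigid and T is held at 260 °C, work the stoichiometry in partial pressures (P_i = n_iRT/V).
P(H2) required for 5740 torr of N2 = (3/1) × 5740 = 17220 torr; available 37200 torr, so N2 is limiting.
P(H2) remaining = 37200 − (3/1) × 5740 = 19980 torr
P(gaseous products) = (2)/1 × 5740 = 11480 torr
P_total at 260 °C = 19980 + 11480 = 31460 torr
Scaling to 59.6 °C: P = 31460 × 332.75/533.15 = 19630 torr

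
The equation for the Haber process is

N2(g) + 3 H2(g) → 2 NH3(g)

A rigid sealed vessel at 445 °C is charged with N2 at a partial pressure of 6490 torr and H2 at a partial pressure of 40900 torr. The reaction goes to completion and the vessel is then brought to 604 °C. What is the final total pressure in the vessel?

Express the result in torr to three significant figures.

At constant V, partial pressures at 445 °C are proportional to moles, so apply stoichiometry directly to pressures.
P(H2) required for 6490 torr of N2 = (3/1) × 6490 = 19470 torr; available 40900 torr, so N2 is limiting.
P(H2) remaining = 40900 − (3/1) × 6490 = 21430 torr
P(gaseous products) = (2)/1 × 6490 = 12980 torr
P_total at 445 °C = 21430 + 12980 = 34410 torr
Scaling to 604 °C: P = 34410 × 877.15/718.15 = 42030 torr

42000 torr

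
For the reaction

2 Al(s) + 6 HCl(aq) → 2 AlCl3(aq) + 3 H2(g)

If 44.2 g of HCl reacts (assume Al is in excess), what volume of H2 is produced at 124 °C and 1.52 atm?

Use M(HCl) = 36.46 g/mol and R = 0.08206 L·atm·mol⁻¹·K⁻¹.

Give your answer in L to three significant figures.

n(HCl) = 44.20 / 36.46 = 1.212 mol
n(H2) = (3/6) × 1.212 = 0.6060 mol
V = nRT/P = 0.6060 × 0.08206 × 397.15 / 1.52 = 12.99 L

13.0 L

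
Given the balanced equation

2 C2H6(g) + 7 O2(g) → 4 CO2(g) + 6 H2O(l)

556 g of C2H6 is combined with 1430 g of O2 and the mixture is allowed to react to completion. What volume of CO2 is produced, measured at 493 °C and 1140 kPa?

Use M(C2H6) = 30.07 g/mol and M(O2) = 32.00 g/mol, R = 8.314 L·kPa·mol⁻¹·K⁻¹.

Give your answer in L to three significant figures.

n(C2H6) = 556 / 30.07 = 18.49 mol
n(O2) = 1430 / 32.00 = 44.69 mol
For 18.49 mol C2H6, stoichiometry requires (7/2) × 18.49 = 64.71 mol O2; 44.69 mol is available, so O2 is limiting.
n(CO2) = (4/7) × 44.69 = 25.54 mol
V(CO2) = nRT/P = 25.54 × 8.314 × 766.15 / 1140 = 142.7 L

143 L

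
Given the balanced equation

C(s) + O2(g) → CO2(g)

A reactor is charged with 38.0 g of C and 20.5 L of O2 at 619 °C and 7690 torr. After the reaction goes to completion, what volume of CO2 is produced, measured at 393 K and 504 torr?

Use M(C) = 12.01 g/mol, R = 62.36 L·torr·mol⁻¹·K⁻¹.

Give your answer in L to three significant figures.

n(C) = 38.0 / 12.01 = 3.164 mol
n(O2) = PV/RT = (7690 × 20.5) / (62.36 × 892.15) = 2.834 mol
For 3.164 mol C, stoichiometry requires (1/1) × 3.164 = 3.164 mol O2; 2.834 mol is available, so O2 is limiting.
n(CO2) = (1/1) × 2.834 = 2.834 mol
V(CO2) = nRT/P = 2.834 × 62.36 × 393 / 504 = 137.8 L

138 L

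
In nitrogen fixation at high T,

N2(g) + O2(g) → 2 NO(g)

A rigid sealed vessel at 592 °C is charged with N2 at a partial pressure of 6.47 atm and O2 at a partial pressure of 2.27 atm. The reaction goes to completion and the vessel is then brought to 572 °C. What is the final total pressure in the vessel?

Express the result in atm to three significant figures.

With V and T fixed, P_i ∝ n_i, so the mole ratios apply directly to partial pressures at 592 °C.
P(O2) required for 6.47 atm of N2 = (1/1) × 6.47 = 6.470 atm; available 2.27 atm, so O2 is limiting.
P(N2) remaining = 6.47 − (1/1) × 2.27 = 4.200 atm
P(gaseous products) = (2)/1 × 2.27 = 4.540 atm
P_total at 592 °C = 4.200 + 4.540 = 8.740 atm
Scaling to 572 °C: P = 8.740 × 845.15/865.15 = 8.538 atm

8.54 atm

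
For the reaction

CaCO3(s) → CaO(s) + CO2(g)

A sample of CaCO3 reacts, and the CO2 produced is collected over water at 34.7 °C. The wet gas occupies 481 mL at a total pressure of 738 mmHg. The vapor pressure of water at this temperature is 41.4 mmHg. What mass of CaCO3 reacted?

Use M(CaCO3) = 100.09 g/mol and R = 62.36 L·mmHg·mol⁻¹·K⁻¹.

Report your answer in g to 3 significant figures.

1.75 g

P(CO2) = 738 − 41.4 = 696.6 mmHg
n(CO2) = PV/RT = (696.6 × 0.4810) / (62.36 × 307.85) = 0.01745 mol
n(CaCO3) = (1/1) × 0.01745 = 0.01745 mol
m(CaCO3) = 0.01745 × 100.09 = 1.747 g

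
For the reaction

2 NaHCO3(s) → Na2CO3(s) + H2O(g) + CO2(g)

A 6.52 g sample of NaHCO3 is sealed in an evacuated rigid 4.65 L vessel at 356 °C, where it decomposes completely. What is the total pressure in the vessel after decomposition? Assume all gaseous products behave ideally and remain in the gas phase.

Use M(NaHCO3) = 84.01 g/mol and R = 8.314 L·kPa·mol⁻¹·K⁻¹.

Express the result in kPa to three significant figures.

n(NaHCO3) = 6.52 / 84.01 = 0.07761 mol
n(gas produced) = (2/2) × 0.07761 = 0.07761 mol
P = nRT/V = 0.07761 × 8.314 × 629.15 / 4.65 = 87.30 kPa

87.3 kPa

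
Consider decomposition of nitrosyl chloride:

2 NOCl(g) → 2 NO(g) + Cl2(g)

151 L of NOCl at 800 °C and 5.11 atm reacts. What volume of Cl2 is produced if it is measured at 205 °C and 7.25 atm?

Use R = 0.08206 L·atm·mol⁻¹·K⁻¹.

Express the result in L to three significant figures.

n(NOCl) = PV/RT = (5.11 × 151) / (0.08206 × 1073.15) = 8.762 mol
n(Cl2) = (1/2) × 8.762 = 4.381 mol
V = nRT/P = 4.381 × 0.08206 × 478.15 / 7.25 = 23.71 L

23.7 L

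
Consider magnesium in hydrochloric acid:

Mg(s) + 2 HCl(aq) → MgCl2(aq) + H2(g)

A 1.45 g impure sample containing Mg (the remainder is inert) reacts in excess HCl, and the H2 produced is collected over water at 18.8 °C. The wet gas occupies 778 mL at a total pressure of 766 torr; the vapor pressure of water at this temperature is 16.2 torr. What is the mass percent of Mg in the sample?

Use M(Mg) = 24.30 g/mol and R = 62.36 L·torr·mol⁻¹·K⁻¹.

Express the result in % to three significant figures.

P(H2) = 766 − 16.2 = 749.8 torr
n(H2) = PV/RT = (749.8 × 0.7780) / (62.36 × 291.95) = 0.03204 mol
n(Mg) = (1/1) × 0.03204 = 0.03204 mol
m(Mg) = 0.03204 × 24.30 = 0.7786 g
%Mg = 0.7786 / 1.45 × 100 = 53.70%

53.7 %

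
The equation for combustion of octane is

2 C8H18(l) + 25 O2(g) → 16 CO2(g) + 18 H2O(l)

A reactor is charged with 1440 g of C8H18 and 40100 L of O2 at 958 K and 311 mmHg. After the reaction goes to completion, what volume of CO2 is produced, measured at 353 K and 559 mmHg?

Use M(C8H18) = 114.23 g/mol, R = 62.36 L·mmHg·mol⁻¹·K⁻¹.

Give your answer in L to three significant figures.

n(C8H18) = 1440 / 114.23 = 12.61 mol
n(O2) = PV/RT = (311 × 40100) / (62.36 × 958) = 208.8 mol
For 12.61 mol C8H18, stoichiometry requires (25/2) × 12.61 = 157.6 mol O2; 208.8 mol is available, so C8H18 is limiting.
n(CO2) = (16/2) × 12.61 = 100.9 mol
V(CO2) = nRT/P = 100.9 × 62.36 × 353 / 559 = 3973 L

3970 L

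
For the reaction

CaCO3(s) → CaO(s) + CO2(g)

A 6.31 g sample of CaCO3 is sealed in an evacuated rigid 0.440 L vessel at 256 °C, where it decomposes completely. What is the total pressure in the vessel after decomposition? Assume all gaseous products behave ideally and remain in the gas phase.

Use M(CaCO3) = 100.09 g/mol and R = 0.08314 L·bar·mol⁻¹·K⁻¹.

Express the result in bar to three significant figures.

6.30 bar

n(CaCO3) = 6.31 / 100.09 = 0.06304 mol
n(gas produced) = (1/1) × 0.06304 = 0.06304 mol
P = nRT/V = 0.06304 × 0.08314 × 529.15 / 0.440 = 6.303 bar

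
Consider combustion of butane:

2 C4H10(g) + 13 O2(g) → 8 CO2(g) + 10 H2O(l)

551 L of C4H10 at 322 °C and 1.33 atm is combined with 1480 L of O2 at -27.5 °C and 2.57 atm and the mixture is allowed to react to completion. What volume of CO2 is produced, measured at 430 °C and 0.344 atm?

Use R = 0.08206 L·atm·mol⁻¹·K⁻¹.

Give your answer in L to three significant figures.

10100 L

n(C4H10) = PV/RT = (1.33 × 551) / (0.08206 × 595.15) = 15.01 mol
n(O2) = PV/RT = (2.57 × 1480) / (0.08206 × 245.65) = 188.7 mol
For 15.01 mol C4H10, stoichiometry requires (13/2) × 15.01 = 97.56 mol O2; 188.7 mol is available, so C4H10 is limiting.
n(CO2) = (8/2) × 15.01 = 60.04 mol
V(CO2) = nRT/P = 60.04 × 0.08206 × 703.15 / 0.344 = 10070 L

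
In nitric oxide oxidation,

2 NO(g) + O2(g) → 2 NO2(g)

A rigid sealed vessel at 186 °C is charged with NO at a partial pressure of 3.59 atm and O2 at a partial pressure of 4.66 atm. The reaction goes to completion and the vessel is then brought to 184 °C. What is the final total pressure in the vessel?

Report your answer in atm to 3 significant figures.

At constant V, partial pressures at 186 °C are proportional to moles, so apply stoichiometry directly to pressures.
P(O2) required for 3.59 atm of NO = (1/2) × 3.59 = 1.795 atm; available 4.66 atm, so NO is limiting.
P(O2) remaining = 4.66 − (1/2) × 3.59 = 2.865 atm
P(gaseous products) = (2)/2 × 3.59 = 3.590 atm
P_total at 186 °C = 2.865 + 3.590 = 6.455 atm
Scaling to 184 °C: P = 6.455 × 457.15/459.15 = 6.427 atm

6.43 atm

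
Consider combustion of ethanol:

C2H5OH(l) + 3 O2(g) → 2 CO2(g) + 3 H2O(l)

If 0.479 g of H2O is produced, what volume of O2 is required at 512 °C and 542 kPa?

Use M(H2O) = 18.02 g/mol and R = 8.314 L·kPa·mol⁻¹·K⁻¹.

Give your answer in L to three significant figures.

n(H2O) = 0.4790 / 18.02 = 0.02658 mol
n(O2) = (3/3) × 0.02658 = 0.02658 mol
V = nRT/P = 0.02658 × 8.314 × 785.15 / 542 = 0.3201 L

0.320 L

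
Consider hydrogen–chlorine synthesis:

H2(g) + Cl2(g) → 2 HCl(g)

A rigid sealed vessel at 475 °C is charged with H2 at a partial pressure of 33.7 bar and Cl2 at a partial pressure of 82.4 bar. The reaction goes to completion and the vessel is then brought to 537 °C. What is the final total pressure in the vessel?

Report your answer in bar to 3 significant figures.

Because the vessel is rigid and T is held at 475 °C, work the stoichiometry in partial pressures (P_i = n_iRT/V).
P(Cl2) required for 33.7 bar of H2 = (1/1) × 33.7 = 33.70 bar; available 82.4 bar, so H2 is limiting.
P(Cl2) remaining = 82.4 − (1/1) × 33.7 = 48.70 bar
P(gaseous products) = (2)/1 × 33.7 = 67.40 bar
P_total at 475 °C = 48.70 + 67.40 = 116.1 bar
Scaling to 537 °C: P = 116.1 × 810.15/748.15 = 125.7 bar

126 bar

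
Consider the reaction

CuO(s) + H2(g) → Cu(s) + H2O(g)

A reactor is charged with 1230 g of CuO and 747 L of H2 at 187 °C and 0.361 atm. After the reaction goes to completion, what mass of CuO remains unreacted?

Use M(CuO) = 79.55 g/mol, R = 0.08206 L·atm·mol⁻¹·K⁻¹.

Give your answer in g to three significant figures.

n(CuO) = 1230 / 79.55 = 15.46 mol
n(H2) = PV/RT = (0.361 × 747) / (0.08206 × 460.15) = 7.142 mol
For 15.46 mol CuO, stoichiometry requires (1/1) × 15.46 = 15.46 mol H2; 7.142 mol is available, so H2 is limiting.
n(CuO) consumed = (1/1) × 7.142 = 7.142 mol; remaining = 15.46 − 7.142 = 8.318 mol
m(CuO) = 8.318 × 79.55 = 661.7 g

662 g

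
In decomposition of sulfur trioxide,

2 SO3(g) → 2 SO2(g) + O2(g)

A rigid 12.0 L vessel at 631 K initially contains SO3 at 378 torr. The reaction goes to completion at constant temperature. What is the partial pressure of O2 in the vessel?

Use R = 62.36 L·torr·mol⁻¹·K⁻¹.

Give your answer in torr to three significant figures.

189 torr

n(SO3)₀ = PV/RT = (378 × 12.0) / (62.36 × 631) = 0.1153 mol
n(O2) = (1/2) × 0.1153 = 0.05765 mol
P(O2) = nRT/V = 0.05765 × 62.36 × 631 / 12.0 = 189.0 torr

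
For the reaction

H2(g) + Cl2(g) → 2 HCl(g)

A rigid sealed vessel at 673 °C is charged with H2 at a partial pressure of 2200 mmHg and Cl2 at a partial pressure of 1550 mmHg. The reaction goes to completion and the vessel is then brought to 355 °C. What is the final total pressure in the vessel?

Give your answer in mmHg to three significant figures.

Because the vessel is rigid and T is held at 673 °C, work the stoichiometry in partial pressures (P_i = n_iRT/V).
P(Cl2) required for 2200 mmHg of H2 = (1/1) × 2200 = 2200 mmHg; available 1550 mmHg, so Cl2 is limiting.
P(H2) remaining = 2200 − (1/1) × 1550 = 650.0 mmHg
P(gaseous products) = (2)/1 × 1550 = 3100 mmHg
P_total at 673 °C = 650.0 + 3100 = 3750 mmHg
Scaling to 355 °C: P = 3750 × 628.15/946.15 = 2490 mmHg

2490 mmHg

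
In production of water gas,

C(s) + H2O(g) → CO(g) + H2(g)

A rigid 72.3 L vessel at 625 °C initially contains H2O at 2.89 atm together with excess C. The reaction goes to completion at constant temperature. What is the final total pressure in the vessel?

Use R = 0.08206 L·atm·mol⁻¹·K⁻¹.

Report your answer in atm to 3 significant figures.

5.78 atm

Since T and V are fixed, P_final/P_initial = n_final/n_initial = 2/1.
P_final = (2/1) × 2.89 = 5.780 atm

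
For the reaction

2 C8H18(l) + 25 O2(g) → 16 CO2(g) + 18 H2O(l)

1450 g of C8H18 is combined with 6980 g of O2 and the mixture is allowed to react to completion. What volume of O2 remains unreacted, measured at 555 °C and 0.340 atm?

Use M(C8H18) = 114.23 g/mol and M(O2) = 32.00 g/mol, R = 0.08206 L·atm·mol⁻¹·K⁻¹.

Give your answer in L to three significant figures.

n(C8H18) = 1450 / 114.23 = 12.69 mol
n(O2) = 6980 / 32.00 = 218.1 mol
For 12.69 mol C8H18, stoichiometry requires (25/2) × 12.69 = 158.6 mol O2; 218.1 mol is available, so C8H18 is limiting.
n(O2) consumed = (25/2) × 12.69 = 158.6 mol; remaining = 218.1 − 158.6 = 59.50 mol
V(O2) = nRT/P = 59.50 × 0.08206 × 828.15 / 0.340 = 11890 L

11900 L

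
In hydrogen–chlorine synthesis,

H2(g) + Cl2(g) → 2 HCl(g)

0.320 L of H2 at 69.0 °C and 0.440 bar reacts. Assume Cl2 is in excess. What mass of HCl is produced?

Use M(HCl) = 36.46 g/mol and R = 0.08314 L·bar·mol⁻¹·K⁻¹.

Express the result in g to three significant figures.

0.361 g

n(H2) = PV/RT = (0.440 × 0.320) / (0.08314 × 342.15) = 0.004950 mol
n(HCl) = (2/1) × 0.004950 = 0.009900 mol
m(HCl) = 0.009900 × 36.46 = 0.3610 g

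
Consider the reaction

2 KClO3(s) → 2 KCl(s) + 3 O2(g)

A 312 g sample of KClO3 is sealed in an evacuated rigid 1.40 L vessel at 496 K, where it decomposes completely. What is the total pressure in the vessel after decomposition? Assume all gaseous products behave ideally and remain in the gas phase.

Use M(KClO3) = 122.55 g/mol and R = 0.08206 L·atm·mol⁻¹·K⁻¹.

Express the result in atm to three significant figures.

111 atm

n(KClO3) = 312 / 122.55 = 2.546 mol
n(gas produced) = (3/2) × 2.546 = 3.819 mol
P = nRT/V = 3.819 × 0.08206 × 496 / 1.40 = 111.0 atm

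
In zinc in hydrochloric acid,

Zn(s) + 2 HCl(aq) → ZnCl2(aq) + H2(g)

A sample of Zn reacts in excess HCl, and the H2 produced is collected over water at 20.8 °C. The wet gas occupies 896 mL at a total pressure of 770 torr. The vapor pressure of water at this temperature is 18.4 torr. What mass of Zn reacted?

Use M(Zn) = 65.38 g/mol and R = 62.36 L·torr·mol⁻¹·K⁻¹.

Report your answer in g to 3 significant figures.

2.40 g

P(H2) = 770 − 18.4 = 751.6 torr
n(H2) = PV/RT = (751.6 × 0.8960) / (62.36 × 293.95) = 0.03674 mol
n(Zn) = (1/1) × 0.03674 = 0.03674 mol
m(Zn) = 0.03674 × 65.38 = 2.402 g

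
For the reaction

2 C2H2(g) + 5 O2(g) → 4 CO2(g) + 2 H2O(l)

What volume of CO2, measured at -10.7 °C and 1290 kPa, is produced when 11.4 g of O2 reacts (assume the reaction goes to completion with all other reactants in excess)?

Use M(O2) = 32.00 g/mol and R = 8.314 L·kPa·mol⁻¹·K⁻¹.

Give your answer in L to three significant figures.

0.482 L

n(O2) = 11.40 / 32.00 = 0.3563 mol
n(CO2) = (4/5) × 0.3563 = 0.2850 mol
V = nRT/P = 0.2850 × 8.314 × 262.45 / 1290 = 0.4821 L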